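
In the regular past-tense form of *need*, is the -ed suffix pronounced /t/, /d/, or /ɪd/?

/ɪd/

The stem *need* ends in /t/ or /d/.
The -ed suffix is realized as /ɪd/ after /t, d/; as /t/ after other voiceless consonants; and as /d/ after other voiced sounds.
So -ed on *need* is pronounced /ɪd/.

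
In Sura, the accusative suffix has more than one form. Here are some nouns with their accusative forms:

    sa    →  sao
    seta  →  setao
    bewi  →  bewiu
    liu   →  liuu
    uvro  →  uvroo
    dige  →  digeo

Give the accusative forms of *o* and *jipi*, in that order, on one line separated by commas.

The suffix is conditioned by the last vowel: -u when the last vowel of the stem is a high vowel (*bewi*, *liu*); -o when the last vowel of the stem is a non-high vowel (*sa*, *seta*, *uvro*, *dige*).
*o*: last vowel = /o/, a non-high vowel → -o → *oo*.
*jipi* — last vowel /i/ (a high vowel) → -u → *jipiu*.

oo, jipiu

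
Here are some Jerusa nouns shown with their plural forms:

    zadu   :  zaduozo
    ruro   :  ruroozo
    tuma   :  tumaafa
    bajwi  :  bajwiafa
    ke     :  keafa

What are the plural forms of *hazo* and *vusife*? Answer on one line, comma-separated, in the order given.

hazoozo, vusifeafa

Looking at the last vowel of each stem: -ozo when the last vowel of the stem is a rounded vowel (*zadu*, *ruro*); -afa when the last vowel of the stem is an unrounded vowel (*tuma*, *bajwi*, *ke*).
*hazo*: last vowel = /o/, a rounded vowel → -ozo → *hazoozo*.
The last vowel of *vusife* is /e/, which is an unrounded vowel, so the suffix is -afa, giving *vusifeafa*.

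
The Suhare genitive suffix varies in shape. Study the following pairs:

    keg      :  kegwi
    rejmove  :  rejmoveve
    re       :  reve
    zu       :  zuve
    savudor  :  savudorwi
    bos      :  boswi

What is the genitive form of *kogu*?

koguve

Looking at the final sound of each stem: -wi when the stem ends in a consonant (*keg*, *savudor*, *bos*); -ve when the stem ends in a vowel (*rejmove*, *re*, *zu*).
*kogu* — final sound /u/ (a vowel) → -ve → *koguve*.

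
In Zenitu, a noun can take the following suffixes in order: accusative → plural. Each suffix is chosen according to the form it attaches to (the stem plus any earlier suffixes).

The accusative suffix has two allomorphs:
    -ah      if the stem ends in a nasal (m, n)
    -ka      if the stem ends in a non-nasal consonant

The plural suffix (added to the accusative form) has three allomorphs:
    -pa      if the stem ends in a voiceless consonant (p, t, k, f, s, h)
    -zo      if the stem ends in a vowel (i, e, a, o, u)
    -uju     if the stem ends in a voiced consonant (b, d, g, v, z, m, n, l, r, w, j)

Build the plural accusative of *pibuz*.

*pibuz* — final consonant /z/ (non-nasal) → -ka → *pibuzka*.
Since the final sound of the accusative form *pibuzka* is /a/ (a vowel), it takes -zo, giving *pibuzkazo*.

pibuzkazo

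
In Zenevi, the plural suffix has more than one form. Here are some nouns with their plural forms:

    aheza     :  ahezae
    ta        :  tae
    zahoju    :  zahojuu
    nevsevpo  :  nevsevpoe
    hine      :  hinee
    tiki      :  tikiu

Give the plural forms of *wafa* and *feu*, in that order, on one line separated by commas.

wafae, feuu

Looking at the last vowel of each stem: -u when the last vowel of the stem is a high vowel (*zahoju*, *tiki*); -e when the last vowel of the stem is a non-high vowel (*aheza*, *ta*, *nevsevpo*, *hine*).
*wafa* — last vowel /a/ (a non-high vowel) → -e → *wafae*.
*feu*: last vowel = /u/, a high vowel → -u → *feuu*.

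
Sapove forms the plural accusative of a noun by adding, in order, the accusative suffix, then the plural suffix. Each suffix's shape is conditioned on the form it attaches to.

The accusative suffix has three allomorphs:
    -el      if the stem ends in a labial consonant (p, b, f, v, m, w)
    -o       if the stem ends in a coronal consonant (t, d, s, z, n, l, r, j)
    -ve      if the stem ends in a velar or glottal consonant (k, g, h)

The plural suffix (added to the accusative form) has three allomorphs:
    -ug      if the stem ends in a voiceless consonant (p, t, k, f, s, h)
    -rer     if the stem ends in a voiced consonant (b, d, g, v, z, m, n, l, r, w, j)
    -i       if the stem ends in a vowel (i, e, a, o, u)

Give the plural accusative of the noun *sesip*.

sesipelrer

*sesip*: final consonant = /p/, labial → -el → *sesipel*.
The accusative form *sesipel* — final sound /l/ (a voiced consonant) → -rer → *sesipelrer*.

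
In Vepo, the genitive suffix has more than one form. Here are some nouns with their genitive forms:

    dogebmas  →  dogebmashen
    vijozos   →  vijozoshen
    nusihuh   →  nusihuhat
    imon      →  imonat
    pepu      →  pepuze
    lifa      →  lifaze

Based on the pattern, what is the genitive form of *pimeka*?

The alternation tracks the final sound of the stem — -hen when the stem ends in a sibilant (*dogebmas*, *vijozos*); -at when the stem ends in a non-sibilant consonant (*nusihuh*, *imon*); -ze when the stem ends in a vowel (*pepu*, *lifa*).
Since the final sound of *pimeka* is /a/ (a vowel), it takes -ze, giving *pimekaze*.

pimekaze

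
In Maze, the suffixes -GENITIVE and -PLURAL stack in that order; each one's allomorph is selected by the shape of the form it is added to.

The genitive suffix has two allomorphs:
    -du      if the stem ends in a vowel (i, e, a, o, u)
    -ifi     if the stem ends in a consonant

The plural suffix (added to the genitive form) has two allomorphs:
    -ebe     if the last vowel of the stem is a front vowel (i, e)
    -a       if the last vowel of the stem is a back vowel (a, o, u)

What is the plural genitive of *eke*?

The final sound of *eke* is /e/, which is a vowel, so the genitive suffix is -du, giving *ekedu*.
Since the last vowel of the genitive form *ekedu* is /u/ (a back vowel), it takes -a, giving *ekedua*.

ekedua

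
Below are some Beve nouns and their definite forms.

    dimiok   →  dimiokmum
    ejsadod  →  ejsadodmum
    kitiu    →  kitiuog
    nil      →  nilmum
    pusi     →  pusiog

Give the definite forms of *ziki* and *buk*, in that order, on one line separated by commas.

zikiog, bukmum

The suffix is conditioned by the final sound: -mum when the stem ends in a consonant (*dimiok*, *ejsadod*, *nil*); -og when the stem ends in a vowel (*kitiu*, *pusi*).
The final sound of *ziki* is /i/, which is a vowel, so the suffix is -og, giving *zikiog*.
The final sound of *buk* is /k/, which is a consonant, so the suffix is -mum, giving *bukmum*.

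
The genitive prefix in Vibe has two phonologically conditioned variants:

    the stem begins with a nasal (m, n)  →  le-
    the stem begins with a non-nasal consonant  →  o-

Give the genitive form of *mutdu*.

lemutdu

*mutdu*: first consonant = /m/, a nasal → le- → *lemutdu*.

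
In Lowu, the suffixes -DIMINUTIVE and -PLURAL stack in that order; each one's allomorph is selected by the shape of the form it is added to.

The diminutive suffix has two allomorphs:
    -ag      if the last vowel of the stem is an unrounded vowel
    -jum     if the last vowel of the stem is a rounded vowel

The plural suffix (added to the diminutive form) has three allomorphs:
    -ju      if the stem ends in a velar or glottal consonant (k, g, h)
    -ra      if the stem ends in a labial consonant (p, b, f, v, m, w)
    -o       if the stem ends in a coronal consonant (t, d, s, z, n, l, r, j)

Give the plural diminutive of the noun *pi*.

piagju

The last vowel of *pi* is /i/, which is an unrounded vowel, so the diminutive suffix is -ag, giving *piag*.
Since the final consonant of the diminutive form *piag* is /g/ (velar/glottal), it takes -ju, giving *piagju*.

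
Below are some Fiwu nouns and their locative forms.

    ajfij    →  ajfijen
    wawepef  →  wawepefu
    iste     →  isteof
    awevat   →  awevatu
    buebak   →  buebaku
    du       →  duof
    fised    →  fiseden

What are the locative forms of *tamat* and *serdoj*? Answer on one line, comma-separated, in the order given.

The suffix is conditioned by the final sound: -u when the stem ends in a voiceless consonant (*wawepef*, *awevat*, *buebak*); -en when the stem ends in a voiced consonant (*ajfij*, *fised*); -of when the stem ends in a vowel (*iste*, *du*).
*tamat*: final sound = /t/, a voiceless consonant → -u → *tamatu*.
Since the final sound of *serdoj* is /j/ (a voiced consonant), it takes -en, giving *serdojen*.

tamatu, serdojen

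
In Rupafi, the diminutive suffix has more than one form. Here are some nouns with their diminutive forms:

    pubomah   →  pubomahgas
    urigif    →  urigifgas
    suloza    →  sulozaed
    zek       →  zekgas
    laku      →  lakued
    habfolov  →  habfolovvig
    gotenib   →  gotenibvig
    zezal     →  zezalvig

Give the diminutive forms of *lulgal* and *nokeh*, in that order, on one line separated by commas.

lulgalvig, nokehgas

The alternation tracks the final sound of the stem — -gas when the stem ends in a voiceless consonant (*pubomah*, *urigif*, *zek*); -vig when the stem ends in a voiced consonant (*habfolov*, *gotenib*, *zezal*); -ed when the stem ends in a vowel (*suloza*, *laku*).
*lulgal* — final sound /l/ (a voiced consonant) → -vig → *lulgalvig*.
The final sound of *nokeh* is /h/, which is a voiceless consonant, so the suffix is -gas, giving *nokehgas*.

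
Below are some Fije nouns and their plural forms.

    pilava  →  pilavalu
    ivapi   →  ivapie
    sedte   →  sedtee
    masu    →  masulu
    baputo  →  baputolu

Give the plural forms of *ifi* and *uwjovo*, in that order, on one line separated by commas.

ifie, uwjovolu

Looking at the last vowel of each stem: -e when the last vowel of the stem is a front vowel (*ivapi*, *sedte*); -lu when the last vowel of the stem is a back vowel (*pilava*, *masu*, *baputo*).
Since the last vowel of *ifi* is /i/ (a front vowel), it takes -e, giving *ifie*.
The last vowel of *uwjovo* is /o/, which is a back vowel, so the suffix is -lu, giving *uwjovolu*.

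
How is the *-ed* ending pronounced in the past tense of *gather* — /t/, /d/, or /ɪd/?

/d/

The stem *gather* ends in a voiced sound other than /d/.
The -ed suffix is realized as /ɪd/ after /t, d/; as /t/ after other voiceless consonants; and as /d/ after other voiced sounds.
So -ed on *gather* is pronounced /d/.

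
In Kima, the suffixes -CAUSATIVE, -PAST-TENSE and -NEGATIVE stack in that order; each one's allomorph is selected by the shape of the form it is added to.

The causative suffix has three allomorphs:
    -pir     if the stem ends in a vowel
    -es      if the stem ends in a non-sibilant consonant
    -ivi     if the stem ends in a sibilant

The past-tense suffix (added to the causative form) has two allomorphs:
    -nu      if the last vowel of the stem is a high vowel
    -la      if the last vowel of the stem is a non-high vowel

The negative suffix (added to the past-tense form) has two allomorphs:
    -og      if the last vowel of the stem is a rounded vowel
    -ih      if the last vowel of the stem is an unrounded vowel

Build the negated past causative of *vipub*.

Since the final sound of *vipub* is /b/ (a non-sibilant consonant), it takes -es, giving *vipubes*.
The last vowel of the causative form *vipubes* is /e/, which is a non-high vowel, so the past-tense suffix is -la, giving *vipubesla*.
The last vowel of the past-tense form *vipubesla* is /a/, which is an unrounded vowel, so the negative suffix is -ih, giving *vipubeslaih*.

vipubeslaih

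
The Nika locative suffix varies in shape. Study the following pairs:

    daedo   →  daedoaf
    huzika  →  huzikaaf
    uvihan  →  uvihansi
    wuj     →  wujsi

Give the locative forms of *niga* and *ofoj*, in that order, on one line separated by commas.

The alternation tracks the final sound of the stem — -si when the stem ends in a consonant (*uvihan*, *wuj*); -af when the stem ends in a vowel (*daedo*, *huzika*).
Since the final sound of *niga* is /a/ (a vowel), it takes -af, giving *nigaaf*.
The final sound of *ofoj* is /j/, which is a consonant, so the suffix is -si, giving *ofojsi*.

nigaaf, ofojsi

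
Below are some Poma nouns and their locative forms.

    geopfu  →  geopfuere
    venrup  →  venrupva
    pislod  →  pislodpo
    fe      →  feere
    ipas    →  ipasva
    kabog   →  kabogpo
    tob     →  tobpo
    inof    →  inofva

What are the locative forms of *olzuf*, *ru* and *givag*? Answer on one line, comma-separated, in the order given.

Looking at the final sound of each stem: -va when the stem ends in a voiceless consonant (*venrup*, *ipas*, *inof*); -po when the stem ends in a voiced consonant (*pislod*, *kabog*, *tob*); -ere when the stem ends in a vowel (*geopfu*, *fe*).
The final sound of *olzuf* is /f/, which is a voiceless consonant, so the suffix is -va, giving *olzufva*.
*ru*: final sound = /u/, a vowel → -ere → *ruere*.
Since the final sound of *givag* is /g/ (a voiced consonant), it takes -po, giving *givagpo*.

olzufva, ruere, givagpo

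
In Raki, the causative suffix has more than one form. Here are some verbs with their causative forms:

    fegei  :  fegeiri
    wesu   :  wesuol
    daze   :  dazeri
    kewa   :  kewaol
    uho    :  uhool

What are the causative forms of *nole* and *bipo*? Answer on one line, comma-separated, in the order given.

Looking at the last vowel of each stem: -ri when the last vowel of the stem is a front vowel (*fegei*, *daze*); -ol when the last vowel of the stem is a back vowel (*wesu*, *kewa*, *uho*).
Since the last vowel of *nole* is /e/ (a front vowel), it takes -ri, giving *noleri*.
Since the last vowel of *bipo* is /o/ (a back vowel), it takes -ol, giving *bipool*.

noleri, bipool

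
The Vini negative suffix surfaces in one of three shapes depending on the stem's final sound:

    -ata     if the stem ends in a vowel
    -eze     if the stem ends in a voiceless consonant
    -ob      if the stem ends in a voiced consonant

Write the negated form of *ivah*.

*ivah* — final sound /h/ (a voiceless consonant) → -eze → *ivaheze*.

ivaheze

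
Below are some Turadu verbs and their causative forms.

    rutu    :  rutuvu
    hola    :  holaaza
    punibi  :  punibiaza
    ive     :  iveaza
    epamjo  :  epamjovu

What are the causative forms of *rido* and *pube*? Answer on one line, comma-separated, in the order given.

ridovu, pubeaza

The suffix is conditioned by the last vowel: -vu when the last vowel of the stem is a rounded vowel (*rutu*, *epamjo*); -aza when the last vowel of the stem is an unrounded vowel (*hola*, *punibi*, *ive*).
Since the last vowel of *rido* is /o/ (a rounded vowel), it takes -vu, giving *ridovu*.
The last vowel of *pube* is /e/, which is an unrounded vowel, so the suffix is -aza, giving *pubeaza*.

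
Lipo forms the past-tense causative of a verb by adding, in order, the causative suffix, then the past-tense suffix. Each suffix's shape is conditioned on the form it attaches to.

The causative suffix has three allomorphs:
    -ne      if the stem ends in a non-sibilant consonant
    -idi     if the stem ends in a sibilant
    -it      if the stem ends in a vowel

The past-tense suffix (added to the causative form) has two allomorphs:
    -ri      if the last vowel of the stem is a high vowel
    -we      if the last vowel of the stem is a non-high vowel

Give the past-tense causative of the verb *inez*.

Since the final sound of *inez* is /z/ (a sibilant), it takes -idi, giving *inezidi*.
The causative form *inezidi* — last vowel /i/ (a high vowel) → -ri → *inezidiri*.

inezidiri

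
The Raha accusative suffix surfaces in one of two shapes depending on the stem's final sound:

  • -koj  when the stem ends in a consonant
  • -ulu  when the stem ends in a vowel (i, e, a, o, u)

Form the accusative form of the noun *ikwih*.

*ikwih*: final sound = /h/, a consonant → -koj → *ikwihkoj*.

ikwihkoj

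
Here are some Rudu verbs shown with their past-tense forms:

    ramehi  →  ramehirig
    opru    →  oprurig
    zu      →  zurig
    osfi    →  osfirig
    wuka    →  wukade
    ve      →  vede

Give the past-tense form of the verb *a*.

ade

The pattern is height harmony: -rig when the last vowel of the stem is a high vowel (*ramehi*, *opru*, *zu*, *osfi*); -de when the last vowel of the stem is a non-high vowel (*wuka*, *ve*).
*a*: last vowel = /a/, a non-high vowel → -de → *ade*.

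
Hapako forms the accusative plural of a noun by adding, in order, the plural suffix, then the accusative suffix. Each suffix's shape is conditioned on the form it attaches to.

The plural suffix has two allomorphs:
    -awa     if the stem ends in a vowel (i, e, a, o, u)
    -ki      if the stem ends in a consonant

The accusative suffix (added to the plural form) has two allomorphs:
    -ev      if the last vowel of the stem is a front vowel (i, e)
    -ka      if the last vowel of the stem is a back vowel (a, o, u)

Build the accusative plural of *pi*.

piawaka

The final sound of *pi* is /i/, which is a vowel, so the plural suffix is -awa, giving *piawa*.
The plural form *piawa* — last vowel /a/ (a back vowel) → -ka → *piawaka*.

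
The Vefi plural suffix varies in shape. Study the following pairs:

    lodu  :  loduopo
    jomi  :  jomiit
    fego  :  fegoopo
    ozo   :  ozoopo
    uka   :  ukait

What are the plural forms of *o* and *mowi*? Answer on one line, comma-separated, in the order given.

Looking at the last vowel of each stem: -opo when the last vowel of the stem is a rounded vowel (*lodu*, *fego*, *ozo*); -it when the last vowel of the stem is an unrounded vowel (*jomi*, *uka*).
*o*: last vowel = /o/, a rounded vowel → -opo → *oopo*.
The last vowel of *mowi* is /i/, which is an unrounded vowel, so the suffix is -it, giving *mowiit*.

oopo, mowiit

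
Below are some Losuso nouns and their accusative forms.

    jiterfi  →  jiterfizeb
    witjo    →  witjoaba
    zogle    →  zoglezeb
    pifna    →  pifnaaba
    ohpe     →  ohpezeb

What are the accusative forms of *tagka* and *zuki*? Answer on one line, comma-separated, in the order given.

The alternation tracks the last vowel of the stem — -zeb when the last vowel of the stem is a front vowel (*jiterfi*, *zogle*, *ohpe*); -aba when the last vowel of the stem is a back vowel (*witjo*, *pifna*).
The last vowel of *tagka* is /a/, which is a back vowel, so the suffix is -aba, giving *tagkaaba*.
Since the last vowel of *zuki* is /i/ (a front vowel), it takes -zeb, giving *zukizeb*.

tagkaaba, zukizeb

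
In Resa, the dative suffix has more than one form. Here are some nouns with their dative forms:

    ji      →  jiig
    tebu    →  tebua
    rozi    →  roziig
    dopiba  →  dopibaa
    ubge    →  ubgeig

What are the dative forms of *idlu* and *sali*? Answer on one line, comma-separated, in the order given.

idlua, saliig

The suffix is conditioned by the last vowel: -ig when the last vowel of the stem is a front vowel (*ji*, *rozi*, *ubge*); -a when the last vowel of the stem is a back vowel (*tebu*, *dopiba*).
*idlu* — last vowel /u/ (a back vowel) → -a → *idlua*.
Since the last vowel of *sali* is /i/ (a front vowel), it takes -ig, giving *saliig*.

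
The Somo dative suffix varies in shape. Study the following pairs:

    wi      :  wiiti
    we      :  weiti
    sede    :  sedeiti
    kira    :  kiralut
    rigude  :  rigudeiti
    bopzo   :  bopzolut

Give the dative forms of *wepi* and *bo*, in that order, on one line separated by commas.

The alternation tracks the last vowel of the stem — -iti when the last vowel of the stem is a front vowel (*wi*, *we*, *sede*, *rigude*); -lut when the last vowel of the stem is a back vowel (*kira*, *bopzo*).
Since the last vowel of *wepi* is /i/ (a front vowel), it takes -iti, giving *wepiiti*.
*bo* — last vowel /o/ (a back vowel) → -lut → *bolut*.

wepiiti, bolut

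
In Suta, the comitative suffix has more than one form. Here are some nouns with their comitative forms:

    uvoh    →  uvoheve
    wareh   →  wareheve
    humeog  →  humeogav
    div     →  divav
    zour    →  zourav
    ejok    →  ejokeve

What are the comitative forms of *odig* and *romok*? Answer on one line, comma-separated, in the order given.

odigav, romokeve

Looking at the final consonant of each stem: -eve when the stem ends in a voiceless consonant (*uvoh*, *wareh*, *ejok*); -av when the stem ends in a voiced consonant (*humeog*, *div*, *zour*).
Since the final consonant of *odig* is /g/ (voiced), it takes -av, giving *odigav*.
Since the final consonant of *romok* is /k/ (voiceless), it takes -eve, giving *romokeve*.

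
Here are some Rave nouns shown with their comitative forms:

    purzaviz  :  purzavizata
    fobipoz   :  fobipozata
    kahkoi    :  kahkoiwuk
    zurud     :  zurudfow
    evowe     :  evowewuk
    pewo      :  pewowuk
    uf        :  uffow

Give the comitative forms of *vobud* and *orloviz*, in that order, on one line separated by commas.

vobudfow, orlovizata

The pattern is sibilance of the final sound: -ata when the stem ends in a sibilant (*purzaviz*, *fobipoz*); -fow when the stem ends in a non-sibilant consonant (*zurud*, *uf*); -wuk when the stem ends in a vowel (*kahkoi*, *evowe*, *pewo*).
Since the final sound of *vobud* is /d/ (a non-sibilant consonant), it takes -fow, giving *vobudfow*.
*orloviz* — final sound /z/ (a sibilant) → -ata → *orlovizata*.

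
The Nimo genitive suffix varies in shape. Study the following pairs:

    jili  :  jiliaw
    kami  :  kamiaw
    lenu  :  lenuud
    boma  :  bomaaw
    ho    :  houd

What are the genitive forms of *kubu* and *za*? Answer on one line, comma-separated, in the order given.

The pattern is rounding harmony: -ud when the last vowel of the stem is a rounded vowel (*lenu*, *ho*); -aw when the last vowel of the stem is an unrounded vowel (*jili*, *kami*, *boma*).
Since the last vowel of *kubu* is /u/ (a rounded vowel), it takes -ud, giving *kubuud*.
*za*: last vowel = /a/, an unrounded vowel → -aw → *zaaw*.

kubuud, zaaw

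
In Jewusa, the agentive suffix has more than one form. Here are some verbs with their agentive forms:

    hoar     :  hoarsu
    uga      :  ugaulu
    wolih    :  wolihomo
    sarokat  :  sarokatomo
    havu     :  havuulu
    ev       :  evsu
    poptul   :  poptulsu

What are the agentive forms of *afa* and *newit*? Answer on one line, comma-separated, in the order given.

The alternation tracks the final sound of the stem — -omo when the stem ends in a voiceless consonant (*wolih*, *sarokat*); -su when the stem ends in a voiced consonant (*hoar*, *ev*, *poptul*); -ulu when the stem ends in a vowel (*uga*, *havu*).
Since the final sound of *afa* is /a/ (a vowel), it takes -ulu, giving *afaulu*.
The final sound of *newit* is /t/, which is a voiceless consonant, so the suffix is -omo, giving *newitomo*.

afaulu, newitomo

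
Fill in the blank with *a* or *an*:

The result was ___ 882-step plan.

The indefinite article is chosen by the initial *sound* of the following word, not its spelling.
The number *882* is spoken "eight hundred …", beginning with /eɪt/ — a vowel sound.
So the article is *an*: The result was an 882-step plan.

an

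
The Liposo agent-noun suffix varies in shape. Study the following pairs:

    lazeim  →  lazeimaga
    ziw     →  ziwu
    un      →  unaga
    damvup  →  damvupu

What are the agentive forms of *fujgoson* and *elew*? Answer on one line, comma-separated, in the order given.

Looking at the final consonant of each stem: -aga when the stem ends in a nasal (*lazeim*, *un*); -u when the stem ends in a non-nasal consonant (*ziw*, *damvup*).
Since the final consonant of *fujgoson* is /n/ (a nasal), it takes -aga, giving *fujgosonaga*.
*elew* — final consonant /w/ (non-nasal) → -u → *elewu*.

fujgosonaga, elewu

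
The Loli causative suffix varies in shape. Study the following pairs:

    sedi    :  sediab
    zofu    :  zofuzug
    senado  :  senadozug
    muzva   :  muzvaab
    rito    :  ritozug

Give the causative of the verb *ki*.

The alternation tracks the last vowel of the stem — -zug when the last vowel of the stem is a rounded vowel (*zofu*, *senado*, *rito*); -ab when the last vowel of the stem is an unrounded vowel (*sedi*, *muzva*).
Since the last vowel of *ki* is /i/ (an unrounded vowel), it takes -ab, giving *kiab*.

kiab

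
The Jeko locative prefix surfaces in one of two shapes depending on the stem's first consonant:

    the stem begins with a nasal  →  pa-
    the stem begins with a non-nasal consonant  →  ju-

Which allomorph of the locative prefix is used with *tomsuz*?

The first consonant of *tomsuz* is /t/, which is non-nasal, so the prefix is ju-.

ju-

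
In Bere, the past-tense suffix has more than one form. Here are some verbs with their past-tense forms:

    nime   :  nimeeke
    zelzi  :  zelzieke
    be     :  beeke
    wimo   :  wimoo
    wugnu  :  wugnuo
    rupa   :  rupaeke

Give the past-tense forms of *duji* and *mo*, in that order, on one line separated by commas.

The alternation tracks the last vowel of the stem — -o when the last vowel of the stem is a rounded vowel (*wimo*, *wugnu*); -eke when the last vowel of the stem is an unrounded vowel (*nime*, *zelzi*, *be*, *rupa*).
The last vowel of *duji* is /i/, which is an unrounded vowel, so the suffix is -eke, giving *dujieke*.
*mo* — last vowel /o/ (a rounded vowel) → -o → *moo*.

dujieke, moo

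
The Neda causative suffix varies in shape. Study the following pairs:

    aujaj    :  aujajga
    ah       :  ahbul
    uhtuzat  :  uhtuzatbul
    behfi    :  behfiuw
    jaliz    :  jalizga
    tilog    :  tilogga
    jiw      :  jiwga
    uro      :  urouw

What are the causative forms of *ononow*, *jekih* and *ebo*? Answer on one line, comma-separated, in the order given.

ononowga, jekihbul, ebouw

The suffix is conditioned by the final sound: -bul when the stem ends in a voiceless consonant (*ah*, *uhtuzat*); -ga when the stem ends in a voiced consonant (*aujaj*, *jaliz*, *tilog*, *jiw*); -uw when the stem ends in a vowel (*behfi*, *uro*).
The final sound of *ononow* is /w/, which is a voiced consonant, so the suffix is -ga, giving *ononowga*.
*jekih*: final sound = /h/, a voiceless consonant → -bul → *jekihbul*.
Since the final sound of *ebo* is /o/ (a vowel), it takes -uw, giving *ebouw*.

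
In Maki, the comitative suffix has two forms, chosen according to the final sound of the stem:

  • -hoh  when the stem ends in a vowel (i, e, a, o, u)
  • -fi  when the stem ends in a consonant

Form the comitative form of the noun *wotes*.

wotesfi

*wotes* — final sound /s/ (a consonant) → -fi → *wotesfi*.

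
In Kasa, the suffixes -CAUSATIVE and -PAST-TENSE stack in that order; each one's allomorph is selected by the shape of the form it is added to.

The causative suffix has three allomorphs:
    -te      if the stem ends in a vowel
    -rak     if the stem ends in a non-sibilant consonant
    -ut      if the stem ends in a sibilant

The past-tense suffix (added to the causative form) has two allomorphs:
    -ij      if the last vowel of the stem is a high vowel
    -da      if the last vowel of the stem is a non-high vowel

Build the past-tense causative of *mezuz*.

*mezuz*: final sound = /z/, a sibilant → -ut → *mezuzut*.
The last vowel of the causative form *mezuzut* is /u/, which is a high vowel, so the past-tense suffix is -ij, giving *mezuzutij*.

mezuzutij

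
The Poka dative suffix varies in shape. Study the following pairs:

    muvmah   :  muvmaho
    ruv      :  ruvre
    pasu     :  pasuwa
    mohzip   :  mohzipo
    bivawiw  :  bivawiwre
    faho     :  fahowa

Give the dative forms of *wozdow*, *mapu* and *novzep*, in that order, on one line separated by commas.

wozdowre, mapuwa, novzepo

Looking at the final sound of each stem: -o when the stem ends in a voiceless consonant (*muvmah*, *mohzip*); -re when the stem ends in a voiced consonant (*ruv*, *bivawiw*); -wa when the stem ends in a vowel (*pasu*, *faho*).
The final sound of *wozdow* is /w/, which is a voiced consonant, so the suffix is -re, giving *wozdowre*.
The final sound of *mapu* is /u/, which is a vowel, so the suffix is -wa, giving *mapuwa*.
*novzep*: final sound = /p/, a voiceless consonant → -o → *novzepo*.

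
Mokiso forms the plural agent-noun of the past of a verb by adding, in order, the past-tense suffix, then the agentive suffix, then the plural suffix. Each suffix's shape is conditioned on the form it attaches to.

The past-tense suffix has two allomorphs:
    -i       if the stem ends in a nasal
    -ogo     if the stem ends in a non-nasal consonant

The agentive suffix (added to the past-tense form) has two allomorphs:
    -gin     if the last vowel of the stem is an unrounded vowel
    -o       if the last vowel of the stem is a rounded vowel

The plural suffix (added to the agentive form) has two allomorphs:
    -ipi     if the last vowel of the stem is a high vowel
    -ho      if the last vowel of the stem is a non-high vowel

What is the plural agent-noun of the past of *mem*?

The final consonant of *mem* is /m/, which is a nasal, so the past-tense suffix is -i, giving *memi*.
The past-tense form *memi* — last vowel /i/ (an unrounded vowel) → -gin → *memigin*.
Since the last vowel of the agentive form *memigin* is /i/ (a high vowel), it takes -ipi, giving *memiginipi*.

memiginipi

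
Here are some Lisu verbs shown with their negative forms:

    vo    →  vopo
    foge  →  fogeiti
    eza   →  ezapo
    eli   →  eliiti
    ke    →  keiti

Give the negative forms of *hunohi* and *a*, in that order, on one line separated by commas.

The alternation tracks the last vowel of the stem — -iti when the last vowel of the stem is a front vowel (*foge*, *eli*, *ke*); -po when the last vowel of the stem is a back vowel (*vo*, *eza*).
The last vowel of *hunohi* is /i/, which is a front vowel, so the suffix is -iti, giving *hunohiiti*.
*a*: last vowel = /a/, a back vowel → -po → *apo*.

hunohiiti, apo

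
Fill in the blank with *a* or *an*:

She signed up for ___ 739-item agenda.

a

The indefinite article is chosen by the initial *sound* of the following word, not its spelling.
The number *739* is spoken "seven hundred …", beginning with /ˈsɛvən/ — a consonant sound.
So the article is *a*: She signed up for a 739-item agenda.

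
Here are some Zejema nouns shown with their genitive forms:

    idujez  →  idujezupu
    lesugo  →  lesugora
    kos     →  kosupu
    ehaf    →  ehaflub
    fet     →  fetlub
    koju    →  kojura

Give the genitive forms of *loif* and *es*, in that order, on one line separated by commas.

loiflub, esupu

Looking at the final sound of each stem: -upu when the stem ends in a sibilant (*idujez*, *kos*); -lub when the stem ends in a non-sibilant consonant (*ehaf*, *fet*); -ra when the stem ends in a vowel (*lesugo*, *koju*).
*loif* — final sound /f/ (a non-sibilant consonant) → -lub → *loiflub*.
*es* — final sound /s/ (a sibilant) → -upu → *esupu*.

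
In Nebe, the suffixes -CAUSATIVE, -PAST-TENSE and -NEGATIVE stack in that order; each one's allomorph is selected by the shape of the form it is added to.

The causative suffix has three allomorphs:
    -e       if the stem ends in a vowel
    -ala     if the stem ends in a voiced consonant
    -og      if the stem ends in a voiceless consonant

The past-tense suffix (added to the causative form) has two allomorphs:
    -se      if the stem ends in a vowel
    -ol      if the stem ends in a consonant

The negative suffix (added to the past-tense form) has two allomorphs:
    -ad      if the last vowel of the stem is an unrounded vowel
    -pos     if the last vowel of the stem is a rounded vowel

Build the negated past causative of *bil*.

The final sound of *bil* is /l/, which is a voiced consonant, so the causative suffix is -ala, giving *bilala*.
Since the final sound of the causative form *bilala* is /a/ (a vowel), it takes -se, giving *bilalase*.
The past-tense form *bilalase*: last vowel = /e/, an unrounded vowel → -ad → *bilalasead*.

bilalasead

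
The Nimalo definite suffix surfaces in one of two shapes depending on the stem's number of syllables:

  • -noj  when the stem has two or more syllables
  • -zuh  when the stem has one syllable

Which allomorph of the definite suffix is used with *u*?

*u* (one syllable) → -zuh.

-zuh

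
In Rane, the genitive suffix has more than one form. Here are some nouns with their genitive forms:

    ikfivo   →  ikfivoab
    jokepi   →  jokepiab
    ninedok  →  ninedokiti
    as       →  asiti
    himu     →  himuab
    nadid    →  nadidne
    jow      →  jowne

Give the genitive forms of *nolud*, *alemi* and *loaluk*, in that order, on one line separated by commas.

The suffix is conditioned by the final sound: -iti when the stem ends in a voiceless consonant (*ninedok*, *as*); -ne when the stem ends in a voiced consonant (*nadid*, *jow*); -ab when the stem ends in a vowel (*ikfivo*, *jokepi*, *himu*).
*nolud* — final sound /d/ (a voiced consonant) → -ne → *noludne*.
Since the final sound of *alemi* is /i/ (a vowel), it takes -ab, giving *alemiab*.
*loaluk* — final sound /k/ (a voiceless consonant) → -iti → *loalukiti*.

noludne, alemiab, loalukiti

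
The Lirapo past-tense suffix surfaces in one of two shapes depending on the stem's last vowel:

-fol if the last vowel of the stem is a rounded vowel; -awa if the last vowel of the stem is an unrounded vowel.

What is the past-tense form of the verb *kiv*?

kivawa

The last vowel of *kiv* is /i/, which is an unrounded vowel, so the suffix is -awa, giving *kivawa*.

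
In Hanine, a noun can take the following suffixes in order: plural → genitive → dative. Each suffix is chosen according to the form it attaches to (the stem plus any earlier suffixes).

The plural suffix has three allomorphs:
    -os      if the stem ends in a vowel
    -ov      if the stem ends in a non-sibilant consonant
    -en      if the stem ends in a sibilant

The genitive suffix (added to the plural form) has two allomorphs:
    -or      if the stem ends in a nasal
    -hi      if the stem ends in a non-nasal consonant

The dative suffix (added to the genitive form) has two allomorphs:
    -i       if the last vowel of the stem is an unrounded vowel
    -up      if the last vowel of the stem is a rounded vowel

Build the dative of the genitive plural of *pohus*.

pohusenorup

*pohus* — final sound /s/ (a sibilant) → -en → *pohusen*.
The plural form *pohusen*: final consonant = /n/, a nasal → -or → *pohusenor*.
The genitive form *pohusenor*: last vowel = /o/, a rounded vowel → -up → *pohusenorup*.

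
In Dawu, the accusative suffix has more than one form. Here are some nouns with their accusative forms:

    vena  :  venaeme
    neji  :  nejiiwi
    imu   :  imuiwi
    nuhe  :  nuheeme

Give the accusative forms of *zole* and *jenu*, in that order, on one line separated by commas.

zoleeme, jenuiwi

The alternation tracks the last vowel of the stem — -iwi when the last vowel of the stem is a high vowel (*neji*, *imu*); -eme when the last vowel of the stem is a non-high vowel (*vena*, *nuhe*).
*zole*: last vowel = /e/, a non-high vowel → -eme → *zoleeme*.
The last vowel of *jenu* is /u/, which is a high vowel, so the suffix is -iwi, giving *jenuiwi*.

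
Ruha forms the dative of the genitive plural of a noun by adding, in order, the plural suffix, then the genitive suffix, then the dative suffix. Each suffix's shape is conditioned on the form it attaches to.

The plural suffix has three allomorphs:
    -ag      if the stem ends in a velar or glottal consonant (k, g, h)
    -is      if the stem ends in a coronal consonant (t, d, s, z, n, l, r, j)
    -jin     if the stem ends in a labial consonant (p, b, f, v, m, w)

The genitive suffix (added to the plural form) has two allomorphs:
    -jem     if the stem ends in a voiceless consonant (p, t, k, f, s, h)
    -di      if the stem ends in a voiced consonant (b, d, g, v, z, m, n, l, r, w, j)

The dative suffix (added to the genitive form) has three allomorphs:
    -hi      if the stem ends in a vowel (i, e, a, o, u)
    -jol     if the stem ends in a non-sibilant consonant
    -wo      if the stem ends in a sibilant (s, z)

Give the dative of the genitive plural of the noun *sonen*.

sonenisjemjol

*sonen*: final consonant = /n/, coronal → -is → *sonenis*.
The plural form *sonenis* — final consonant /s/ (voiceless) → -jem → *sonenisjem*.
The genitive form *sonenisjem* — final sound /m/ (a non-sibilant consonant) → -jol → *sonenisjemjol*.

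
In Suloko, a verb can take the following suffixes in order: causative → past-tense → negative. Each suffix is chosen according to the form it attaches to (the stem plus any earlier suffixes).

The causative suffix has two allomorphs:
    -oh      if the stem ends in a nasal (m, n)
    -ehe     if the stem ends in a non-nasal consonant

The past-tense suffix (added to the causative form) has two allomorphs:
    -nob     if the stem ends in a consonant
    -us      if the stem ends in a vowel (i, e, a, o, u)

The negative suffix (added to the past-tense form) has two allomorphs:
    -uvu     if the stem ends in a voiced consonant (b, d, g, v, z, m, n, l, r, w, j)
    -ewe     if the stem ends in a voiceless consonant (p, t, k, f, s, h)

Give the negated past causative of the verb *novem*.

*novem* — final consonant /m/ (a nasal) → -oh → *novemoh*.
The causative form *novemoh* — final sound /h/ (a consonant) → -nob → *novemohnob*.
Since the final consonant of the past-tense form *novemohnob* is /b/ (voiced), it takes -uvu, giving *novemohnobuvu*.

novemohnobuvu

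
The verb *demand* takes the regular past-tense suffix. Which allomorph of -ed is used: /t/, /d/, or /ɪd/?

/ɪd/

The stem *demand* ends in /t/ or /d/.
The -ed suffix is realized as /ɪd/ after /t, d/; as /t/ after other voiceless consonants; and as /d/ after other voiced sounds.
So -ed on *demand* is pronounced /ɪd/.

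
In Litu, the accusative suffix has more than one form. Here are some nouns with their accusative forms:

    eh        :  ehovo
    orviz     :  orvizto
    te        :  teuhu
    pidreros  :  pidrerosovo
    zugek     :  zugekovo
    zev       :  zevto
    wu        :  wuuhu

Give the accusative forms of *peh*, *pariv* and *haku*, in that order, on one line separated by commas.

The pattern is voicing of the final sound: -ovo when the stem ends in a voiceless consonant (*eh*, *pidreros*, *zugek*); -to when the stem ends in a voiced consonant (*orviz*, *zev*); -uhu when the stem ends in a vowel (*te*, *wu*).
Since the final sound of *peh* is /h/ (a voiceless consonant), it takes -ovo, giving *pehovo*.
Since the final sound of *pariv* is /v/ (a voiced consonant), it takes -to, giving *parivto*.
*haku*: final sound = /u/, a vowel → -uhu → *hakuuhu*.

pehovo, parivto, hakuuhu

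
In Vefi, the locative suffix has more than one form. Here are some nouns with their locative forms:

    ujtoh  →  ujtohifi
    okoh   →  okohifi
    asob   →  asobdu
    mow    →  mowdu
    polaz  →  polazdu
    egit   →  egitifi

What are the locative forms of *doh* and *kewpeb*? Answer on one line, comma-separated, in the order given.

dohifi, kewpebdu

Looking at the final consonant of each stem: -ifi when the stem ends in a voiceless consonant (*ujtoh*, *okoh*, *egit*); -du when the stem ends in a voiced consonant (*asob*, *mow*, *polaz*).
The final consonant of *doh* is /h/, which is voiceless, so the suffix is -ifi, giving *dohifi*.
The final consonant of *kewpeb* is /b/, which is voiced, so the suffix is -du, giving *kewpebdu*.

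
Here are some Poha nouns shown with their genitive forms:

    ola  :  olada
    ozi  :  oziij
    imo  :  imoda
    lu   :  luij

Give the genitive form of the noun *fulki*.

fulkiij

The suffix is conditioned by the last vowel: -ij when the last vowel of the stem is a high vowel (*ozi*, *lu*); -da when the last vowel of the stem is a non-high vowel (*ola*, *imo*).
*fulki*: last vowel = /i/, a high vowel → -ij → *fulkiij*.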